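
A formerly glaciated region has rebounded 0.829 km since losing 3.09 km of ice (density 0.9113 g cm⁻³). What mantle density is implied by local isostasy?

ρ_m = ρ_ice t / u = 0.9113 × 3.09 km/0.829 km = 3.4 g cm⁻³.

3.4 g cm⁻³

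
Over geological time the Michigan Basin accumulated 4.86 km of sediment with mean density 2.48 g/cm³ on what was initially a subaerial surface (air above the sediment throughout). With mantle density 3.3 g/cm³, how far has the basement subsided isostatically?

3.65 km

Subaerial load: s = t ρ_sed / ρ_m = 4.86 km × 2.48/3.3 = 3.65 km.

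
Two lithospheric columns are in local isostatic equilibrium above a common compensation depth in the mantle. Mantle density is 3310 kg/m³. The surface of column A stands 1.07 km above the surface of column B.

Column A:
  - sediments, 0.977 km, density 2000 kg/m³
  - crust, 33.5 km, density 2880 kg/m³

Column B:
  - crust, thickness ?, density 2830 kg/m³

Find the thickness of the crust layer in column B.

25.3 km

Take the compensation level at the base of the deeper column (depth z_c below the surface of column A) and equate Σ ρ_i t_i down to z_c; mantle fills any gap and the z_c terms cancel.
Column A: 0.977×2000 + 33.5×2880 + (z_c − 34.477)×3310
Column B: 1.07×0 + x×2830 + (z_c − 1.07 − 0 − x)×3310
The z_c×3310 term appears on both sides and cancels. Collect the known terms of each column as K = Σ(ρt)_known − 3310 × (depth of known layers): K_A = 98434 − 3310×34.477 = −15684.87; K_B = 0 − 3310×(1.07 + 0) = −3541.7.
Balance: K_A = K_B − x×(3310 − 2830), so x = (K_B − K_A)/(3310 − 2830) = 12143.2/480 = 25.3 km.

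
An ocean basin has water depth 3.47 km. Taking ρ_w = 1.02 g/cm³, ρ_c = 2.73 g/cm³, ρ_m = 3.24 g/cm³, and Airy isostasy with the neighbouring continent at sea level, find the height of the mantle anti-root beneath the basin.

11.6 km

Isostatic balance requires: replacing crust with seawater at the top is compensated by replacing crust with mantle at the base: d (ρ_c − ρ_w) = a (ρ_m − ρ_c).
a = d (ρ_c − ρ_w)/(ρ_m − ρ_c) = 3.47 km × 1.71/0.51 = 11.6 km.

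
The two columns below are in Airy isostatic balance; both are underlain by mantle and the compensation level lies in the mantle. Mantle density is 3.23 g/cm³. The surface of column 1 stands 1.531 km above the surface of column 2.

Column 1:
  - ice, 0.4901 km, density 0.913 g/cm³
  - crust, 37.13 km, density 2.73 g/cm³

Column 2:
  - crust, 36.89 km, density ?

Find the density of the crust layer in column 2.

Take the compensation level at the base of the deeper column (depth z_c below the surface of column 1) and equate Σ ρ_i t_i down to z_c; mantle fills any gap and the z_c terms cancel.
Column 1: 0.4901×0.913 + 37.13×2.73 + (z_c − 37.6201)×3.23
Column 2: 1.531×0 + 36.89×ρ + (z_c − 1.531 − 36.89)×3.23
The z_c×3.23 term appears on both sides and cancels. Collect the known terms of each column as K = Σ(ρt)_known − 3.23 × (depth of known layers): K_1 = 101.812361 − 3.23×37.6201 = −19.7005617; K_2 = 0 − 3.23×(1.531 + 36.89) = −124.09983.
Balance: K_1 = K_2 + 36.89×ρ, so ρ = (K_1 − K_2)/36.89 = 104.399/36.89 = 2.83 g/cm³.

2.83 g/cm³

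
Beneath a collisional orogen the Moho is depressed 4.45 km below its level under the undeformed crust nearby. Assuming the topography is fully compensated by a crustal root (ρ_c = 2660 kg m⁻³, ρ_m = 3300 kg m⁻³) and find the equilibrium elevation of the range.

For local isostatic compensation: ρ_c h = (ρ_m − ρ_c) r.
h = r (ρ_m − ρ_c) / ρ_c = 4.45 km × (3300 − 2660) / 2660 = 1.07 km.

1.07 km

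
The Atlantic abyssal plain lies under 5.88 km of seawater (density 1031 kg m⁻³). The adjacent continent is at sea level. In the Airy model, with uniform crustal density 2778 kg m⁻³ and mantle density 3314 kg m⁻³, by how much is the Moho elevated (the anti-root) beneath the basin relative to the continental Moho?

Balancing pressure at the compensation depth: replacing crust with seawater at the top is compensated by replacing crust with mantle at the base: d (ρ_c − ρ_w) = a (ρ_m − ρ_c).
a = d (ρ_c − ρ_w)/(ρ_m − ρ_c) = 5.88 km × 1747/536 = 19.2 km.

19.2 km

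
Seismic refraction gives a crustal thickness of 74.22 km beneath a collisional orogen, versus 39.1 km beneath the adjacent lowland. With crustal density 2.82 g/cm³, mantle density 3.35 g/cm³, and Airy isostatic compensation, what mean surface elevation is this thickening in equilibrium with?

5.56 km

Excess crust Δ = 74.22 km − 39.1 km = 35.12 km, split between elevation h and root r with h + r = Δ.
Airy balance ρ_c h = (ρ_m − ρ_c) r gives r = h ρ_c/(ρ_m − ρ_c), so h (1 + ρ_c/(ρ_m − ρ_c)) = Δ, i.e. h = Δ (ρ_m − ρ_c)/ρ_m.
h = 35.12 km × 0.53/3.35 = 5.56 km.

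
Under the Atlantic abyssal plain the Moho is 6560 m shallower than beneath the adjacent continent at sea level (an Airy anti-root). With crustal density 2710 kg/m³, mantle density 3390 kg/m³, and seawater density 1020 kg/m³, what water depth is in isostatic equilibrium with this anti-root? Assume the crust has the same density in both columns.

2640 m

Replacing a thickness d of crust by seawater at the top must be balanced by replacing crust with mantle at the base: d (ρ_c − ρ_w) = a (ρ_m − ρ_c).
d = a (ρ_m − ρ_c)/(ρ_c − ρ_w) = 6560 m × 680/1690 = 2640 m.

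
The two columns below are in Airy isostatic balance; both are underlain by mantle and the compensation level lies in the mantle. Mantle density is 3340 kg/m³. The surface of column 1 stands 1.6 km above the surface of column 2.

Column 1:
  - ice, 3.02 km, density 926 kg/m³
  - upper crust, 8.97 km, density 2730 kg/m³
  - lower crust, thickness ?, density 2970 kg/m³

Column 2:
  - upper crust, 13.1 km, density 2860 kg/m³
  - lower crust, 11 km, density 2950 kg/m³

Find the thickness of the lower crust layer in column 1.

8.54 km

Take the compensation level at the base of the deeper column (depth z_c below the surface of column 1) and equate Σ ρ_i t_i down to z_c; mantle fills any gap and the z_c terms cancel.
Column 1: 3.02×926 + 8.97×2730 + x×2970 + (z_c − 11.99 − x)×3340
Column 2: 1.6×0 + 13.1×2860 + 11×2950 + (z_c − 1.6 − 24.1)×3340
The z_c×3340 term appears on both sides and cancels. Collect the known terms of each column as K = Σ(ρt)_known − 3340 × (depth of known layers): K_1 = 27284.62 − 3340×11.99 = −12761.98; K_2 = 69916 − 3340×(1.6 + 24.1) = −15922.
Balance: K_1 − x×(3340 − 2970) = K_2, so x = (K_1 − K_2)/(3340 − 2970) = 3160.02/370 = 8.54 km.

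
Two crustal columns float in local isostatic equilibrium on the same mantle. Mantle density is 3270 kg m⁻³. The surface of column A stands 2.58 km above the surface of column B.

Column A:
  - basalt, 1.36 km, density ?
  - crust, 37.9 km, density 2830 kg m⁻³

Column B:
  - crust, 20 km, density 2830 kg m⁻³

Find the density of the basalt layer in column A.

2860 kg m⁻³

Take the compensation level at the base of the deeper column (depth z_c below the surface of column A) and equate Σ ρ_i t_i down to z_c; mantle fills any gap and the z_c terms cancel.
Column A: 1.36×ρ + 37.9×2830 + (z_c − 39.26)×3270
Column B: 2.58×0 + 20×2830 + (z_c − 2.58 − 20)×3270
The z_c×3270 term appears on both sides and cancels. Collect the known terms of each column as K = Σ(ρt)_known − 3270 × (depth of known layers): K_A = 107257 − 3270×39.26 = −21123.2; K_B = 56600 − 3270×(2.58 + 20) = −17236.6.
Balance: K_A + 1.36×ρ = K_B, so ρ = (K_B − K_A)/1.36 = 3886.6/1.36 = 2860 kg m⁻³.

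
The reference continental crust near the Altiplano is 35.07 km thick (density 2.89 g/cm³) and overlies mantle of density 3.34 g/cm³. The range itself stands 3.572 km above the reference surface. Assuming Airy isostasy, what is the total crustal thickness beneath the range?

61.6 km

Root depth r = h ρ_c / (ρ_m − ρ_c) = 3.572 km × 2.89 / 0.45 = 22.94 km.
Total thickness = T + h + r = 35.07 km + 3.572 km + 22.94 km = 61.6 km.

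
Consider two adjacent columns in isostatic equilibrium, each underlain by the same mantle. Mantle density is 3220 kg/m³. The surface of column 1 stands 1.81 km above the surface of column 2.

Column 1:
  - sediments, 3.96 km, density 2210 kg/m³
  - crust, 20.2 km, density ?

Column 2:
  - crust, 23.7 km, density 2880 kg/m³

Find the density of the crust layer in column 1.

Take the compensation level at the base of the deeper column (depth z_c below the surface of column 1) and equate Σ ρ_i t_i down to z_c; mantle fills any gap and the z_c terms cancel.
Column 1: 3.96×2210 + 20.2×ρ + (z_c − 24.16)×3220
Column 2: 1.81×0 + 23.7×2880 + (z_c − 1.81 − 23.7)×3220
The z_c×3220 term appears on both sides and cancels. Collect the known terms of each column as K = Σ(ρt)_known − 3220 × (depth of known layers): K_1 = 8751.6 − 3220×24.16 = −69043.6; K_2 = 68256 − 3220×(1.81 + 23.7) = −13886.2.
Balance: K_1 + 20.2×ρ = K_2, so ρ = (K_2 − K_1)/20.2 = 55157.4/20.2 = 2730 kg/m³.

2730 kg/m³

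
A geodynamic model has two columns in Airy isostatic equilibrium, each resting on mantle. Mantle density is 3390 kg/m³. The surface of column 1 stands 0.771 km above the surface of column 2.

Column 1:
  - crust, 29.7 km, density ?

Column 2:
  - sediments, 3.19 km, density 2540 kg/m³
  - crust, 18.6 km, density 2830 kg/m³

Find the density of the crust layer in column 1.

2860 kg/m³

Take the compensation level at the base of the deeper column (depth z_c below the surface of column 1) and equate Σ ρ_i t_i down to z_c; mantle fills any gap and the z_c terms cancel.
Column 1: 29.7×ρ + (z_c − 29.7)×3390
Column 2: 0.771×0 + 3.19×2540 + 18.6×2830 + (z_c − 0.771 − 21.79)×3390
The z_c×3390 term appears on both sides and cancels. Collect the known terms of each column as K = Σ(ρt)_known − 3390 × (depth of known layers): K_1 = 0 − 3390×29.7 = −100683; K_2 = 60740.6 − 3390×(0.771 + 21.79) = −15741.19.
Balance: K_1 + 29.7×ρ = K_2, so ρ = (K_2 − K_1)/29.7 = 84941.8/29.7 = 2860 kg/m³.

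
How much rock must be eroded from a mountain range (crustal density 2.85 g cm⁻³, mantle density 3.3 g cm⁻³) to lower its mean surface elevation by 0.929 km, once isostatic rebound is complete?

Net drop Δ = e − u = e − e ρ_c/ρ_m = e (ρ_m − ρ_c)/ρ_m.
e = Δ ρ_m/(ρ_m − ρ_c) = 0.929 km × 3.3/0.45 = 6.81 km.

6.81 km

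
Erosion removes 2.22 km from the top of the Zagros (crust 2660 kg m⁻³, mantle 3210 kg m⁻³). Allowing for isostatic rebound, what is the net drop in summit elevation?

Rebound u = e ρ_c/ρ_m = 2.22 km × 2660/3210 = 1.84 km.
Net surface drop = e − u = 2.22 km − 1.84 km = e (ρ_m − ρ_c)/ρ_m = 0.38 km.

0.38 km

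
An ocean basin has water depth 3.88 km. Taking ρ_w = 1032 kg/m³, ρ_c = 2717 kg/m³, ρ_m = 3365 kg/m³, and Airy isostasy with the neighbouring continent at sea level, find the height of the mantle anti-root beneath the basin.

10.1 km

In Airy isostatic equilibrium: replacing crust with seawater at the top is compensated by replacing crust with mantle at the base: d (ρ_c − ρ_w) = a (ρ_m − ρ_c).
a = d (ρ_c − ρ_w)/(ρ_m − ρ_c) = 3.88 km × 1685/648 = 10.1 km.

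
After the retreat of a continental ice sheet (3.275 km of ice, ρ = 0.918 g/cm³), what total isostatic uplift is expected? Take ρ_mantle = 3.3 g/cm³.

Removing the load lets mantle flow back in; uplift u satisfies ρ_ice t = ρ_m u.
u = t ρ_ice/ρ_m = 3.275 km × 0.918/3.3 = 0.911 km.

0.911 km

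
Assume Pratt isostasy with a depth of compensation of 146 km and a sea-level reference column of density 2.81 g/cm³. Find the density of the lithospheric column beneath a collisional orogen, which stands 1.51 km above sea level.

Pratt balance: ρ_ref D = ρ (D + h).
ρ = ρ_ref D/(D + h) = 2.81 × 146 km/(146 km + 1.51 km) = 2.78 g/cm³.

2.78 g/cm³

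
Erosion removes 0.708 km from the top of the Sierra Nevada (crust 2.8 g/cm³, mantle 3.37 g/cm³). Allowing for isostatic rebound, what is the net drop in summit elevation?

0.12 km

Rebound u = e ρ_c/ρ_m = 0.708 km × 2.8/3.37 = 0.5882 km.
Net surface drop = e − u = 0.708 km − 0.5882 km = e (ρ_m − ρ_c)/ρ_m = 0.12 km.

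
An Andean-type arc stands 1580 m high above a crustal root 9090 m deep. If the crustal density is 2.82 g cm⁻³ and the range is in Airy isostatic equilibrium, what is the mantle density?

3.31 g cm⁻³

Airy balance: ρ_c h = (ρ_m − ρ_c) r → ρ_m = ρ_c (1 + h/r).
ρ_m = 2.82 × (1 + 1580 m/9090 m) = 3.31 g cm⁻³.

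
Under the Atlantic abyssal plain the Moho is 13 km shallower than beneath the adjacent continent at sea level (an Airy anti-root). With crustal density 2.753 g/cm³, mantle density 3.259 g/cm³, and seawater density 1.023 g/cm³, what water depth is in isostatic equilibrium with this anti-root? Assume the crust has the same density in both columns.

3.8 km

Replacing a thickness d of crust by seawater at the top must be balanced by replacing crust with mantle at the base: d (ρ_c − ρ_w) = a (ρ_m − ρ_c).
d = a (ρ_m − ρ_c)/(ρ_c − ρ_w) = 13 km × 0.506/1.73 = 3.8 km.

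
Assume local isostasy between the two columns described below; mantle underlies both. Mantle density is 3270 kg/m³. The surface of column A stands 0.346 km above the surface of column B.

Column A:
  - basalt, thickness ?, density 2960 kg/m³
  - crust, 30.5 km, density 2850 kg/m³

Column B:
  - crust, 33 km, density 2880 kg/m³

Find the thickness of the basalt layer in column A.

3.84 km

Take the compensation level at the base of the deeper column (depth z_c below the surface of column A) and equate Σ ρ_i t_i down to z_c; mantle fills any gap and the z_c terms cancel.
Column A: x×2960 + 30.5×2850 + (z_c − 30.5 − x)×3270
Column B: 0.346×0 + 33×2880 + (z_c − 0.346 − 33)×3270
The z_c×3270 term appears on both sides and cancels. Collect the known terms of each column as K = Σ(ρt)_known − 3270 × (depth of known layers): K_A = 86925 − 3270×30.5 = −12810; K_B = 95040 − 3270×(0.346 + 33) = −14001.42.
Balance: K_A − x×(3270 − 2960) = K_B, so x = (K_A − K_B)/(3270 − 2960) = 1191.42/310 = 3.84 km.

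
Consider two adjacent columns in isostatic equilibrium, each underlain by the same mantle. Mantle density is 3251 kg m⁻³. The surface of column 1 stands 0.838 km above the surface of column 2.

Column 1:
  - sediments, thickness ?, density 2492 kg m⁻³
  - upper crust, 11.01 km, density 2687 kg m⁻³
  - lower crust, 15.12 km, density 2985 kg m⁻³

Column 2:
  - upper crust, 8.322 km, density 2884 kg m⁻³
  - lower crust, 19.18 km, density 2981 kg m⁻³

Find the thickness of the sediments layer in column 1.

0.956 km

Take the compensation level at the base of the deeper column (depth z_c below the surface of column 1) and equate Σ ρ_i t_i down to z_c; mantle fills any gap and the z_c terms cancel.
Column 1: x×2492 + 11.01×2687 + 15.12×2985 + (z_c − 26.13 − x)×3251
Column 2: 0.838×0 + 8.322×2884 + 19.18×2981 + (z_c − 0.838 − 27.502)×3251
The z_c×3251 term appears on both sides and cancels. Collect the known terms of each column as K = Σ(ρt)_known − 3251 × (depth of known layers): K_1 = 74717.07 − 3251×26.13 = −10231.56; K_2 = 81176.228 − 3251×(0.838 + 27.502) = −10957.112.
Balance: K_1 − x×(3251 − 2492) = K_2, so x = (K_1 − K_2)/(3251 − 2492) = 725.552/759 = 0.956 km.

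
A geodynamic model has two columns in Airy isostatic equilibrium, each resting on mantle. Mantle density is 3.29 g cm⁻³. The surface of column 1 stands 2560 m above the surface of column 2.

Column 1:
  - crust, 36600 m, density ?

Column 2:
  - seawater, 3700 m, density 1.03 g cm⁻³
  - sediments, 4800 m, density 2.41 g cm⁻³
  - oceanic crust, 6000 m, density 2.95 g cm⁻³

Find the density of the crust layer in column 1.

Take the compensation level at the base of the deeper column (depth z_c below the surface of column 1) and equate Σ ρ_i t_i down to z_c; mantle fills any gap and the z_c terms cancel.
Column 1: 36600×ρ + (z_c − 36600)×3.29
Column 2: 2560×0 + 3700×1.03 + 4800×2.41 + 6000×2.95 + (z_c − 2560 − 14500)×3.29
The z_c×3.29 term appears on both sides and cancels. Collect the known terms of each column as K = Σ(ρt)_known − 3.29 × (depth of known layers): K_1 = 0 − 3.29×36600 = −120414; K_2 = 33079 − 3.29×(2560 + 14500) = −23048.4.
Balance: K_1 + 36600×ρ = K_2, so ρ = (K_2 − K_1)/36600 = 97365.6/36600 = 2.66 g cm⁻³.

2.66 g cm⁻³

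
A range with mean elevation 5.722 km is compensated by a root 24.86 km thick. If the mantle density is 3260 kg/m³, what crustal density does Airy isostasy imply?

ρ_c h = (ρ_m − ρ_c) r → ρ_c (h + r) = ρ_m r → ρ_c = ρ_m r / (h + r).
ρ_c = 3260 × 24.86 km / (5.722 km + 24.86 km) = 2650 kg/m³.

2650 kg/m³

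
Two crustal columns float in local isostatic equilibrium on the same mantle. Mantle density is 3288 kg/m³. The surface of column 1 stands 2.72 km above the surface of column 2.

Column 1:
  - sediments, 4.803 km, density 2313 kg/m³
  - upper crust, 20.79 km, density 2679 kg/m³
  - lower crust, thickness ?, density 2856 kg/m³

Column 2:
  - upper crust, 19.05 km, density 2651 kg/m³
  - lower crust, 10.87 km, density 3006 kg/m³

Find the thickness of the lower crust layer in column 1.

15.7 km

Take the compensation level at the base of the deeper column (depth z_c below the surface of column 1) and equate Σ ρ_i t_i down to z_c; mantle fills any gap and the z_c terms cancel.
Column 1: 4.803×2313 + 20.79×2679 + x×2856 + (z_c − 25.593 − x)×3288
Column 2: 2.72×0 + 19.05×2651 + 10.87×3006 + (z_c − 2.72 − 29.92)×3288
The z_c×3288 term appears on both sides and cancels. Collect the known terms of each column as K = Σ(ρt)_known − 3288 × (depth of known layers): K_1 = 66805.749 − 3288×25.593 = −17344.035; K_2 = 83176.77 − 3288×(2.72 + 29.92) = −24143.55.
Balance: K_1 − x×(3288 − 2856) = K_2, so x = (K_1 − K_2)/(3288 − 2856) = 6799.52/432 = 15.7 km.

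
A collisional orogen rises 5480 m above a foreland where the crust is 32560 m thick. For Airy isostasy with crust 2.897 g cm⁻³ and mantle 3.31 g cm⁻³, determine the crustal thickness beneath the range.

76500 m

Root depth r = h ρ_c / (ρ_m − ρ_c) = 5480 m × 2.897 / 0.413 = 38440 m.
Total thickness = T + h + r = 32560 m + 5480 m + 38440 m = 76500 m.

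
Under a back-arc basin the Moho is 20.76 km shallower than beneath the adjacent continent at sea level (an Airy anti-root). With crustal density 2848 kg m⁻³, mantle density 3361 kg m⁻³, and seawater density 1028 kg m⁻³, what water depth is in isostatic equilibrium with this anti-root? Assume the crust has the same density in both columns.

5.85 km

Replacing a thickness d of crust by seawater at the top must be balanced by replacing crust with mantle at the base: d (ρ_c − ρ_w) = a (ρ_m − ρ_c).
d = a (ρ_m − ρ_c)/(ρ_c − ρ_w) = 20.76 km × 513/1820 = 5.85 km.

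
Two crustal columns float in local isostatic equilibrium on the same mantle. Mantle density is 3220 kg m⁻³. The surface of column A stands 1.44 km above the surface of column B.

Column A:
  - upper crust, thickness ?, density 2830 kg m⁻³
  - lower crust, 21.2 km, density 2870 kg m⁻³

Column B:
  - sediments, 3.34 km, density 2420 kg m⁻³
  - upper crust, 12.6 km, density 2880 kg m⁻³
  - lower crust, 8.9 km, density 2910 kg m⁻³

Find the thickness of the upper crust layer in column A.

Take the compensation level at the base of the deeper column (depth z_c below the surface of column A) and equate Σ ρ_i t_i down to z_c; mantle fills any gap and the z_c terms cancel.
Column A: x×2830 + 21.2×2870 + (z_c − 21.2 − x)×3220
Column B: 1.44×0 + 3.34×2420 + 12.6×2880 + 8.9×2910 + (z_c − 1.44 − 24.84)×3220
The z_c×3220 term appears on both sides and cancels. Collect the known terms of each column as K = Σ(ρt)_known − 3220 × (depth of known layers): K_A = 60844 − 3220×21.2 = −7420; K_B = 70269.8 − 3220×(1.44 + 24.84) = −14351.8.
Balance: K_A − x×(3220 − 2830) = K_B, so x = (K_A − K_B)/(3220 − 2830) = 6931.8/390 = 17.8 km.

17.8 km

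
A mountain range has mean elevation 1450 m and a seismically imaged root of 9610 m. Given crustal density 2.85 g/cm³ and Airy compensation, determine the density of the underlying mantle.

Airy balance: ρ_c h = (ρ_m − ρ_c) r → ρ_m = ρ_c (1 + h/r).
ρ_m = 2.85 × (1 + 1450 m/9610 m) = 3.28 g/cm³.

3.28 g/cm³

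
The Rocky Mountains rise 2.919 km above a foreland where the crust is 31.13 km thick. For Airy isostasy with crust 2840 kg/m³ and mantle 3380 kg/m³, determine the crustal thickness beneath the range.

49.4 km

Root depth r = h ρ_c / (ρ_m − ρ_c) = 2.919 km × 2840 / 540 = 15.35 km.
Total thickness = T + h + r = 31.13 km + 2.919 km + 15.35 km = 49.4 km.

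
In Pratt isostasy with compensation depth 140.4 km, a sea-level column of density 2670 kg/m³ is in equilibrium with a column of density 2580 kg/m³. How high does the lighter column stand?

ρ_ref D = ρ (D + h) → h = D (ρ_ref − ρ)/ρ.
h = 140.4 km × (2670 − 2580)/2580 = 4.9 km.

4.9 km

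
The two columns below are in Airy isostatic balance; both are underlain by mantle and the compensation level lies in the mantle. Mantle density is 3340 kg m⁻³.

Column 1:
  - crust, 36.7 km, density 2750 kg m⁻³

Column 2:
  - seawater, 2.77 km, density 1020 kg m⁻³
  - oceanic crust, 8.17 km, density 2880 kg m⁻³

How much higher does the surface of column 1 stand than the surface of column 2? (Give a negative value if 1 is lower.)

For any compensation level in the mantle, the mantle terms cancel and isostasy reduces to e = (Σt_1 − Σt_2) − (Σ(ρt)_1 − Σ(ρt)_2) / ρ_m.
Σt_1 = 36.7 km; Σt_2 = 10.94 km; Σ(ρt)_1 = 100925; Σ(ρt)_2 = 26355 (in km·kg m⁻³).
e = (36.7 − 10.94) − (100925 − 26355) / 3340 = 3.43 km.

3.43 km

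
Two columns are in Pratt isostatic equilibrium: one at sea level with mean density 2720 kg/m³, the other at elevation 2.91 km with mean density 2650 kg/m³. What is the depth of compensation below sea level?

ρ_ref D = ρ (D + h) → D (ρ_ref − ρ) = ρ h.
D = ρ h/(ρ_ref − ρ) = 2650 × 2.91 km/(2720 − 2650) = 110 km.

110 km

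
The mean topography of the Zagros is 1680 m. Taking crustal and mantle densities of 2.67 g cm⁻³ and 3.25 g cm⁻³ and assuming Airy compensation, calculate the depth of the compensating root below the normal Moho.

Equating mass per unit area of the two columns: the weight of the topography is balanced by the buoyancy of the root, ρ_c h = (ρ_m − ρ_c) r.
r = h · ρ_c / (ρ_m − ρ_c) = 1680 m × 2.67 / (3.25 − 2.67) = 7730 m.

7730 m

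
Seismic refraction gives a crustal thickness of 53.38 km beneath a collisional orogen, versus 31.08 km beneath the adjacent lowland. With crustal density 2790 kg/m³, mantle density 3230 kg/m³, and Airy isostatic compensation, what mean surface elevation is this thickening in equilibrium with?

Excess crust Δ = 53.38 km − 31.08 km = 22.3 km, split between elevation h and root r with h + r = Δ.
Airy balance ρ_c h = (ρ_m − ρ_c) r gives r = h ρ_c/(ρ_m − ρ_c), so h (1 + ρ_c/(ρ_m − ρ_c)) = Δ, i.e. h = Δ (ρ_m − ρ_c)/ρ_m.
h = 22.3 km × 440/3230 = 3.04 km.

3.04 km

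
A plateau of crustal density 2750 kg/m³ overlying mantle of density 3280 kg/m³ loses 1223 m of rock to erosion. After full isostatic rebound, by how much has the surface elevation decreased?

198 m

Rebound u = e ρ_c/ρ_m = 1223 m × 2750/3280 = 1025 m.
Net surface drop = e − u = 1223 m − 1025 m = e (ρ_m − ρ_c)/ρ_m = 198 m.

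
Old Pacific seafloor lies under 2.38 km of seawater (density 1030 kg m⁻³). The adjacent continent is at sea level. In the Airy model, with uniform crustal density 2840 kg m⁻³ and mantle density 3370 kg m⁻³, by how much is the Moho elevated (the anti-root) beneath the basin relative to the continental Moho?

8.13 km

In Airy isostatic equilibrium: replacing crust with seawater at the top is compensated by replacing crust with mantle at the base: d (ρ_c − ρ_w) = a (ρ_m − ρ_c).
a = d (ρ_c − ρ_w)/(ρ_m − ρ_c) = 2.38 km × 1810/530 = 8.13 km.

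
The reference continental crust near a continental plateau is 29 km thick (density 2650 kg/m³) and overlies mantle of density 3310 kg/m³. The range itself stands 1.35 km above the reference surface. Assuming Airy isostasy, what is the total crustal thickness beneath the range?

35.8 km

Root depth r = h ρ_c / (ρ_m − ρ_c) = 1.35 km × 2650 / 660 = 5.42 km.
Total thickness = T + h + r = 29 km + 1.35 km + 5.42 km = 35.8 km.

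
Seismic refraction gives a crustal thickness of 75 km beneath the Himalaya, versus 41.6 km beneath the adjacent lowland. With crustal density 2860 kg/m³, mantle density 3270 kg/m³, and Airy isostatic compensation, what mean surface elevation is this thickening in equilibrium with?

4.19 km

Excess crust Δ = 75 km − 41.6 km = 33.4 km, split between elevation h and root r with h + r = Δ.
Airy balance ρ_c h = (ρ_m − ρ_c) r gives r = h ρ_c/(ρ_m − ρ_c), so h (1 + ρ_c/(ρ_m − ρ_c)) = Δ, i.e. h = Δ (ρ_m − ρ_c)/ρ_m.
h = 33.4 km × 410/3270 = 4.19 km.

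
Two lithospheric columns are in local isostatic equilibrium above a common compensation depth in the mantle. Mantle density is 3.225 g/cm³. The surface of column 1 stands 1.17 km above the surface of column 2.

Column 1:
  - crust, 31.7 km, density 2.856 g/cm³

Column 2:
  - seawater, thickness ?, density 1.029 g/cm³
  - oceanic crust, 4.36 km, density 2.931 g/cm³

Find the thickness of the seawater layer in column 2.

Take the compensation level at the base of the deeper column (depth z_c below the surface of column 1) and equate Σ ρ_i t_i down to z_c; mantle fills any gap and the z_c terms cancel.
Column 1: 31.7×2.856 + (z_c − 31.7)×3.225
Column 2: 1.17×0 + x×1.029 + 4.36×2.931 + (z_c − 1.17 − 4.36 − x)×3.225
The z_c×3.225 term appears on both sides and cancels. Collect the known terms of each column as K = Σ(ρt)_known − 3.225 × (depth of known layers): K_1 = 90.5352 − 3.225×31.7 = −11.6973; K_2 = 12.77916 − 3.225×(1.17 + 4.36) = −5.05509.
Balance: K_1 = K_2 − x×(3.225 − 1.029), so x = (K_2 − K_1)/(3.225 − 1.029) = 6.64221/2.196 = 3.02 km.

3.02 km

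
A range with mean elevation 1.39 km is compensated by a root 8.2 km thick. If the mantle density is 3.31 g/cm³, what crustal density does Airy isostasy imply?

ρ_c h = (ρ_m − ρ_c) r → ρ_c (h + r) = ρ_m r → ρ_c = ρ_m r / (h + r).
ρ_c = 3.31 × 8.2 km / (1.39 km + 8.2 km) = 2.83 g/cm³.

2.83 g/cm³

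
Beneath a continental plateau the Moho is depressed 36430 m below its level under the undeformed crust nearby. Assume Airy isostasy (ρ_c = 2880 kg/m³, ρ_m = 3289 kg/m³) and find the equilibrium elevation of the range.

Balancing pressure at the compensation depth: ρ_c h = (ρ_m − ρ_c) r.
h = r (ρ_m − ρ_c) / ρ_c = 36430 m × (3289 − 2880) / 2880 = 5170 m.

5170 m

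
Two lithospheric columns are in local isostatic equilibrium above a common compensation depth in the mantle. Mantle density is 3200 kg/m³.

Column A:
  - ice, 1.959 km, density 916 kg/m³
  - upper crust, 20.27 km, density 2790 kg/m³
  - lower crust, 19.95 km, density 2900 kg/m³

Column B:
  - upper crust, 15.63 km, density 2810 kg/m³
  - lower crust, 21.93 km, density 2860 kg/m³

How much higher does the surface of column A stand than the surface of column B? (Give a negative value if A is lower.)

For any compensation level in the mantle, the mantle terms cancel and isostasy reduces to e = (Σt_A − Σt_B) − (Σ(ρt)_A − Σ(ρt)_B) / ρ_m.
Σt_A = 42.179 km; Σt_B = 37.56 km; Σ(ρt)_A = 116202.744; Σ(ρt)_B = 106640.1 (in km·kg/m³).
e = (42.179 − 37.56) − (116202.744 − 106640.1) / 3200 = 1.63 km.

1.63 km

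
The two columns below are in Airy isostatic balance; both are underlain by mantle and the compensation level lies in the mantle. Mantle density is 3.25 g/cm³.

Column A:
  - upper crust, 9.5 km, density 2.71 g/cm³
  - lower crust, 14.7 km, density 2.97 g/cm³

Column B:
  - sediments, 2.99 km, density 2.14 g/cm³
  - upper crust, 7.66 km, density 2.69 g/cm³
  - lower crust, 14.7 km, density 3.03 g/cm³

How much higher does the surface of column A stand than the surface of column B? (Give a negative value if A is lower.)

For any compensation level in the mantle, the mantle terms cancel and isostasy reduces to e = (Σt_A − Σt_B) − (Σ(ρt)_A − Σ(ρt)_B) / ρ_m.
Σt_A = 24.2 km; Σt_B = 25.35 km; Σ(ρt)_A = 69.404; Σ(ρt)_B = 71.545 (in km·g/cm³).
e = (24.2 − 25.35) − (69.404 − 71.545) / 3.25 = −0.491 km.

−0.491 km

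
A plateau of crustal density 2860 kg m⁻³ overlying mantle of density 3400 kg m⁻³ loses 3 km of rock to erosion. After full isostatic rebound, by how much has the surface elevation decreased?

0.476 km

Rebound u = e ρ_c/ρ_m = 3 km × 2860/3400 = 2.524 km.
Net surface drop = e − u = 3 km − 2.524 km = e (ρ_m − ρ_c)/ρ_m = 0.476 km.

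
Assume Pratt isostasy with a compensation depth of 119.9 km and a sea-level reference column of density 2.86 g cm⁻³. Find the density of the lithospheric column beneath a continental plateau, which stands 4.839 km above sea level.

Pratt balance: ρ_ref D = ρ (D + h).
ρ = ρ_ref D/(D + h) = 2.86 × 119.9 km/(119.9 km + 4.839 km) = 2.75 g cm⁻³.

2.75 g cm⁻³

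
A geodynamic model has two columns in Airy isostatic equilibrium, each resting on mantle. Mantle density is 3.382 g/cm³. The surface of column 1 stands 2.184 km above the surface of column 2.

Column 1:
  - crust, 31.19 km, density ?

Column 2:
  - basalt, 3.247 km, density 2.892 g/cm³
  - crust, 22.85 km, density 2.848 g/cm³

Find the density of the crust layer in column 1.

Take the compensation level at the base of the deeper column (depth z_c below the surface of column 1) and equate Σ ρ_i t_i down to z_c; mantle fills any gap and the z_c terms cancel.
Column 1: 31.19×ρ + (z_c − 31.19)×3.382
Column 2: 2.184×0 + 3.247×2.892 + 22.85×2.848 + (z_c − 2.184 − 26.097)×3.382
The z_c×3.382 term appears on both sides and cancels. Collect the known terms of each column as K = Σ(ρt)_known − 3.382 × (depth of known layers): K_1 = 0 − 3.382×31.19 = −105.48458; K_2 = 74.467124 − 3.382×(2.184 + 26.097) = −21.179218.
Balance: K_1 + 31.19×ρ = K_2, so ρ = (K_2 − K_1)/31.19 = 84.3054/31.19 = 2.7 g/cm³.

2.7 g/cm³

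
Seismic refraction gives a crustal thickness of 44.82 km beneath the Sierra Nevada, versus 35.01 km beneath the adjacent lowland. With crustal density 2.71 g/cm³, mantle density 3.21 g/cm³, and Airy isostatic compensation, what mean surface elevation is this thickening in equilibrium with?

1.53 km

Excess crust Δ = 44.82 km − 35.01 km = 9.81 km, split between elevation h and root r with h + r = Δ.
Airy balance ρ_c h = (ρ_m − ρ_c) r gives r = h ρ_c/(ρ_m − ρ_c), so h (1 + ρ_c/(ρ_m − ρ_c)) = Δ, i.e. h = Δ (ρ_m − ρ_c)/ρ_m.
h = 9.81 km × 0.5/3.21 = 1.53 km.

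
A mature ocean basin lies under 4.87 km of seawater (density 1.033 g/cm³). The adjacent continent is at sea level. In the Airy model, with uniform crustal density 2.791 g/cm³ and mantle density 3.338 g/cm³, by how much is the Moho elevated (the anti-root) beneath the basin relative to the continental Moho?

15.7 km

By Archimedes' principle applied to the lithosphere: replacing crust with seawater at the top is compensated by replacing crust with mantle at the base: d (ρ_c − ρ_w) = a (ρ_m − ρ_c).
a = d (ρ_c − ρ_w)/(ρ_m − ρ_c) = 4.87 km × 1.758/0.547 = 15.7 km.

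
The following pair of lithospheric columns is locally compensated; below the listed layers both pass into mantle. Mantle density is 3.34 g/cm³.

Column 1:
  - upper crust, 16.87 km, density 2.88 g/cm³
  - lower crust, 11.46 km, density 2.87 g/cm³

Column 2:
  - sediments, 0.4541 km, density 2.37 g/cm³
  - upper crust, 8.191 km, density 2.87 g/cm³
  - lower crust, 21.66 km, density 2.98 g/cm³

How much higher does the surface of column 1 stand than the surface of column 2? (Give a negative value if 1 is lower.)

For any compensation level in the mantle, the mantle terms cancel and isostasy reduces to e = (Σt_1 − Σt_2) − (Σ(ρt)_1 − Σ(ρt)_2) / ρ_m.
Σt_1 = 28.33 km; Σt_2 = 30.3051 km; Σ(ρt)_1 = 81.4758; Σ(ρt)_2 = 89.131187 (in km·g/cm³).
e = (28.33 − 30.3051) − (81.4758 − 89.131187) / 3.34 = 0.317 km.

0.317 km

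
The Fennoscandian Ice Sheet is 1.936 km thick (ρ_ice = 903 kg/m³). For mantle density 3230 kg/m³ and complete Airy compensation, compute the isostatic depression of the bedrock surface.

Equating mass per unit area of the two columns: the ice load ρ_ice t is balanced by mantle displaced below, ρ_m s.
s = t ρ_ice / ρ_m = 1.936 km × 903/3230 = 0.541 km.

0.541 km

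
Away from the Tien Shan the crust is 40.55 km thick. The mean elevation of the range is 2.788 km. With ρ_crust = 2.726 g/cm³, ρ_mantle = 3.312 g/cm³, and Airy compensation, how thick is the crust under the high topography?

Root depth r = h ρ_c / (ρ_m − ρ_c) = 2.788 km × 2.726 / 0.586 = 12.97 km.
Total thickness = T + h + r = 40.55 km + 2.788 km + 12.97 km = 56.3 km.

56.3 km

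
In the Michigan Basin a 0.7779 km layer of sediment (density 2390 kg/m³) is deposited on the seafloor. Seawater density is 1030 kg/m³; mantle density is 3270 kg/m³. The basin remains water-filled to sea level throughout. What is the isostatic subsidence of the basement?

Submarine loading: the sediment displaces seawater, and the subsidence is in turn flooded, so s (ρ_m − ρ_w) = t (ρ_sed − ρ_w).
s = 0.7779 km × (2390 − 1030) / (3270 − 1030) = 0.472 km.

0.472 km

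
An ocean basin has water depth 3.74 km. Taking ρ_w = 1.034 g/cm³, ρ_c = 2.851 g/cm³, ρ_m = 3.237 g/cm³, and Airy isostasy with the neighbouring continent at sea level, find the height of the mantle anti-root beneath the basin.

17.6 km

Isostatic balance requires: replacing crust with seawater at the top is compensated by replacing crust with mantle at the base: d (ρ_c − ρ_w) = a (ρ_m − ρ_c).
a = d (ρ_c − ρ_w)/(ρ_m − ρ_c) = 3.74 km × 1.817/0.386 = 17.6 km.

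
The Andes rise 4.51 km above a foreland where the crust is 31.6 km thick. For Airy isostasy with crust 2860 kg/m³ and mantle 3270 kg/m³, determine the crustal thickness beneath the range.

Root depth r = h ρ_c / (ρ_m − ρ_c) = 4.51 km × 2860 / 410 = 31.46 km.
Total thickness = T + h + r = 31.6 km + 4.51 km + 31.46 km = 67.6 km.

67.6 km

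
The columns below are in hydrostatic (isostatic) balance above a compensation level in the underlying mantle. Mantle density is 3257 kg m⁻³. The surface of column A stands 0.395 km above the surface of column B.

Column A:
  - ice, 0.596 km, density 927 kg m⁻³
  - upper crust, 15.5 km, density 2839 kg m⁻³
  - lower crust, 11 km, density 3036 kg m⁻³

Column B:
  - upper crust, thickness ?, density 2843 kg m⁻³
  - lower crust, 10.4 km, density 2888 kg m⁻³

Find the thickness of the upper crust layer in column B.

12.5 km

Take the compensation level at the base of the deeper column (depth z_c below the surface of column A) and equate Σ ρ_i t_i down to z_c; mantle fills any gap and the z_c terms cancel.
Column A: 0.596×927 + 15.5×2839 + 11×3036 + (z_c − 27.096)×3257
Column B: 0.395×0 + x×2843 + 10.4×2888 + (z_c − 0.395 − 10.4 − x)×3257
The z_c×3257 term appears on both sides and cancels. Collect the known terms of each column as K = Σ(ρt)_known − 3257 × (depth of known layers): K_A = 77952.992 − 3257×27.096 = −10298.68; K_B = 30035.2 − 3257×(0.395 + 10.4) = −5124.115.
Balance: K_A = K_B − x×(3257 − 2843), so x = (K_B − K_A)/(3257 − 2843) = 5174.57/414 = 12.5 km.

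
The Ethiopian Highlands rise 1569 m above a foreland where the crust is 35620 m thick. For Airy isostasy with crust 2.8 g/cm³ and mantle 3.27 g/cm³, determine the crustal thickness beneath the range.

46500 m

Root depth r = h ρ_c / (ρ_m − ρ_c) = 1569 m × 2.8 / 0.47 = 9347 m.
Total thickness = T + h + r = 35620 m + 1569 m + 9347 m = 46500 m.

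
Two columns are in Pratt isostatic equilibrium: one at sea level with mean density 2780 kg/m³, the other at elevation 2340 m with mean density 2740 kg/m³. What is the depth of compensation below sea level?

ρ_ref D = ρ (D + h) → D (ρ_ref − ρ) = ρ h.
D = ρ h/(ρ_ref − ρ) = 2740 × 2340 m/(2780 − 2740) = 160000 m.

160000 m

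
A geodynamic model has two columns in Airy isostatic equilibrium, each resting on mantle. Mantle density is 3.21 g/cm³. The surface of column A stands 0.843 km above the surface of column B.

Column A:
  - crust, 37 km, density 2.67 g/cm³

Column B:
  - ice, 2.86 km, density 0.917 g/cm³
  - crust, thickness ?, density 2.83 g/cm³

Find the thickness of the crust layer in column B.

Take the compensation level at the base of the deeper column (depth z_c below the surface of column A) and equate Σ ρ_i t_i down to z_c; mantle fills any gap and the z_c terms cancel.
Column A: 37×2.67 + (z_c − 37)×3.21
Column B: 0.843×0 + 2.86×0.917 + x×2.83 + (z_c − 0.843 − 2.86 − x)×3.21
The z_c×3.21 term appears on both sides and cancels. Collect the known terms of each column as K = Σ(ρt)_known − 3.21 × (depth of known layers): K_A = 98.79 − 3.21×37 = −19.98; K_B = 2.62262 − 3.21×(0.843 + 2.86) = −9.26401.
Balance: K_A = K_B − x×(3.21 − 2.83), so x = (K_B − K_A)/(3.21 − 2.83) = 10.716/0.38 = 28.2 km.

28.2 km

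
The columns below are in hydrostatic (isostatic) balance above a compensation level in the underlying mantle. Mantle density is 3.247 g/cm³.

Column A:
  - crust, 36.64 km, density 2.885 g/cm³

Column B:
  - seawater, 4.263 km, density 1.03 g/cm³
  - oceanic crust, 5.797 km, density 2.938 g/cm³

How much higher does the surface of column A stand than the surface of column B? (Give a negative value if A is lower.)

For any compensation level in the mantle, the mantle terms cancel and isostasy reduces to e = (Σt_A − Σt_B) − (Σ(ρt)_A − Σ(ρt)_B) / ρ_m.
Σt_A = 36.64 km; Σt_B = 10.06 km; Σ(ρt)_A = 105.7064; Σ(ρt)_B = 21.422476 (in km·g/cm³).
e = (36.64 − 10.06) − (105.7064 − 21.422476) / 3.247 = 0.623 km.

0.623 km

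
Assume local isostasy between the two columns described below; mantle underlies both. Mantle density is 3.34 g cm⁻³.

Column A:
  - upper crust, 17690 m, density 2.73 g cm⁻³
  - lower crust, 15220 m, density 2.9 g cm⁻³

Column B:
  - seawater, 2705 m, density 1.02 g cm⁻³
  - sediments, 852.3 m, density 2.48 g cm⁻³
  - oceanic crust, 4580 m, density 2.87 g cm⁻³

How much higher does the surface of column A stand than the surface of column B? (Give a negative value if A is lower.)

For any compensation level in the mantle, the mantle terms cancel and isostasy reduces to e = (Σt_A − Σt_B) − (Σ(ρt)_A − Σ(ρt)_B) / ρ_m.
Σt_A = 32910 m; Σt_B = 8137.3 m; Σ(ρt)_A = 92431.7; Σ(ρt)_B = 18017.404 (in m·g cm⁻³).
e = (32910 − 8137.3) − (92431.7 − 18017.404) / 3.34 = 2490 m.

2490 m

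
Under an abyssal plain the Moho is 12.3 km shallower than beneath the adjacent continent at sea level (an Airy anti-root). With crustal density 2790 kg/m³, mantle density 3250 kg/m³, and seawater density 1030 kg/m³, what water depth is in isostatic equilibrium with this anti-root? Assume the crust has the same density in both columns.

Replacing a thickness d of crust by seawater at the top must be balanced by replacing crust with mantle at the base: d (ρ_c − ρ_w) = a (ρ_m − ρ_c).
d = a (ρ_m − ρ_c)/(ρ_c − ρ_w) = 12.3 km × 460/1760 = 3.21 km.

3.21 km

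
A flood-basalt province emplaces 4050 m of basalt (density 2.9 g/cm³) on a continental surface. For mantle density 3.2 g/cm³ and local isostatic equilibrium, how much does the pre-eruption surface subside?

3670 m

Subaerial loading: s = t ρ_load / ρ_m.
s = 4050 m × 2.9/3.2 = 3670 m.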